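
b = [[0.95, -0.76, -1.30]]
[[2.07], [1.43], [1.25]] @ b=[[1.97, -1.57, -2.69],  [1.36, -1.09, -1.86],  [1.19, -0.95, -1.62]]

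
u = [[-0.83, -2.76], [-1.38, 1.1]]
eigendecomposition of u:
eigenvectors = [[-0.92,0.66], [-0.40,-0.75]]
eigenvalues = [-2.04, 2.31]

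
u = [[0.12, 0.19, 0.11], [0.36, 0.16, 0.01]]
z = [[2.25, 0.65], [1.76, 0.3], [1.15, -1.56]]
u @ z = [[0.73, -0.04], [1.1, 0.27]]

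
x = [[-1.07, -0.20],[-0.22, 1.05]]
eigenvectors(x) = [[-0.99, 0.09], [-0.10, -1.00]]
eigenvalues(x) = [-1.09, 1.07]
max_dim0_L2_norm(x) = 1.09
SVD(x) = [[-0.88, -0.47], [-0.47, 0.88]] @ diag([1.0947438198719095, 1.0664595486244475]) @ [[0.96, -0.29],[0.29, 0.96]]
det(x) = -1.17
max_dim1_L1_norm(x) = 1.27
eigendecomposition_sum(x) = [[-1.08, -0.10], [-0.11, -0.01]] + [[0.01,-0.10], [-0.11,1.06]]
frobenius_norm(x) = 1.53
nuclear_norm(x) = 2.16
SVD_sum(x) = [[-0.92, 0.28],[-0.49, 0.15]] + [[-0.15, -0.48], [0.27, 0.9]]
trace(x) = -0.02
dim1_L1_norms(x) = [1.27, 1.27]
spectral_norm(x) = 1.09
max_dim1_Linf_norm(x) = 1.07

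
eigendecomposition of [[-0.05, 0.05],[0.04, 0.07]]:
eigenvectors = [[-0.96, -0.35], [0.28, -0.94]]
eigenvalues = [-0.06, 0.08]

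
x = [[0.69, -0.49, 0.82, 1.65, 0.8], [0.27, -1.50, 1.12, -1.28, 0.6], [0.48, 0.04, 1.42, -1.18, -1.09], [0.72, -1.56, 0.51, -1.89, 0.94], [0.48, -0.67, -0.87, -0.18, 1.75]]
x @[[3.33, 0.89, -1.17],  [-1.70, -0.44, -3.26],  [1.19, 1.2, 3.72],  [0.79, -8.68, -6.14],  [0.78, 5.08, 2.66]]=[[6.03,  -8.44,  -4.16], [4.24,  16.4,  18.20], [1.44,  6.82,  8.94], [4.9,  23.12,  20.25], [2.92,  10.13,  4.15]]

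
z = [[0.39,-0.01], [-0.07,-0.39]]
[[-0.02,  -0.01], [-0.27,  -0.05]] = z@[[-0.04, -0.01],[0.71, 0.14]]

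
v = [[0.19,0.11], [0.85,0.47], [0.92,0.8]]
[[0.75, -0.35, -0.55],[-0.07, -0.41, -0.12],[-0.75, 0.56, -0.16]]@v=[[-0.66, -0.52], [-0.47, -0.3], [0.19, 0.05]]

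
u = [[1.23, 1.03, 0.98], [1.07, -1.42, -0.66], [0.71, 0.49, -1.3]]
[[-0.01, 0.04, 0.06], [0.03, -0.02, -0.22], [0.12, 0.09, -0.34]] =u@ [[0.02, 0.02, -0.10],[0.03, 0.05, -0.01],[-0.07, -0.04, 0.20]]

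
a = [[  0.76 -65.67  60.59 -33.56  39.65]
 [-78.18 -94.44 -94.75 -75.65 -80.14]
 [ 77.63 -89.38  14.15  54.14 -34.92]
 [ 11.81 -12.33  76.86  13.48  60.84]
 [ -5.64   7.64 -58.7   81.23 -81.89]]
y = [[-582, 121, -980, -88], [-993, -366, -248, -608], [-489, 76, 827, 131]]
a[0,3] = -33.56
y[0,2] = -980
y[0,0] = -582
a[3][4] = 60.84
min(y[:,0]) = -993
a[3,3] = 13.48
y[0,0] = -582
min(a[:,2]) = -94.75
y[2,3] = 131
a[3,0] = 11.81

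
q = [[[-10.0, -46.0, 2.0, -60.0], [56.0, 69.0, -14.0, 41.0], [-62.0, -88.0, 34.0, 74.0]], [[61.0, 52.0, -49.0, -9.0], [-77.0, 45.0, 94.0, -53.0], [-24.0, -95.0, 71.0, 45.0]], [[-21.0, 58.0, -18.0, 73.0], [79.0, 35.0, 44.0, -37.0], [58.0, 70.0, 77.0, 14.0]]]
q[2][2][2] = 77.0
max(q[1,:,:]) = 94.0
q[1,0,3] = -9.0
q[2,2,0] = 58.0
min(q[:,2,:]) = -95.0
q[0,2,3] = 74.0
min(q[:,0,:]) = -60.0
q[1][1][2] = 94.0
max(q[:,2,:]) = 77.0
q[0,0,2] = 2.0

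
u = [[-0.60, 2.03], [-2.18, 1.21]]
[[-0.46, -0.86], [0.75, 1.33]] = u@[[-0.56, -1.01], [-0.39, -0.72]]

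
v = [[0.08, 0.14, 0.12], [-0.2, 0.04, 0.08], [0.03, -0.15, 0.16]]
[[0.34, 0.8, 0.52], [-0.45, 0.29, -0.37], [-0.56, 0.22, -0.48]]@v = [[-0.12, 0.00, 0.19], [-0.11, 0.00, -0.09], [-0.10, 0.00, -0.13]]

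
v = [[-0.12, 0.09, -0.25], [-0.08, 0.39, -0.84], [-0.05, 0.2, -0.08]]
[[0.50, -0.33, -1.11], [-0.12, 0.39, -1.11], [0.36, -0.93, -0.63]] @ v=[[0.02, -0.31, 0.24],[0.04, -0.08, -0.21],[0.06, -0.46, 0.74]]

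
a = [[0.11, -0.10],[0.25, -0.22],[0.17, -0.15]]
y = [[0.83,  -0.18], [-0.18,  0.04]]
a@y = [[0.11,-0.02], [0.25,-0.05], [0.17,-0.04]]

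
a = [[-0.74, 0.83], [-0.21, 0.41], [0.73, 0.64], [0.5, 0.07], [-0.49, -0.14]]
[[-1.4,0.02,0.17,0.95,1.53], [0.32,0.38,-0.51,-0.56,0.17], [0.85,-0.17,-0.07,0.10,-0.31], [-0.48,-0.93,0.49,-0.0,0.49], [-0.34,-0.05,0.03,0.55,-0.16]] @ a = [[0.88, -1.19], [-1.05, 0.03], [-0.44, 0.64], [0.67, -0.53], [0.64, -0.22]]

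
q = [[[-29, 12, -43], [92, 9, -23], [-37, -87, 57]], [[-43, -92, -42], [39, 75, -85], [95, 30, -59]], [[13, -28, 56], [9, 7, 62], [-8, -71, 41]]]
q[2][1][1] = 7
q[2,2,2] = 41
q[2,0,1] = -28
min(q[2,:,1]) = -71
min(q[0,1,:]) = -23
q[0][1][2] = -23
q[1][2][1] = 30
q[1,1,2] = -85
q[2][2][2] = 41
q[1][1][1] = 75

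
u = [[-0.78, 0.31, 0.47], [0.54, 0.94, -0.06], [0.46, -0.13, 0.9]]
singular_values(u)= [1.13, 1.02, 0.91]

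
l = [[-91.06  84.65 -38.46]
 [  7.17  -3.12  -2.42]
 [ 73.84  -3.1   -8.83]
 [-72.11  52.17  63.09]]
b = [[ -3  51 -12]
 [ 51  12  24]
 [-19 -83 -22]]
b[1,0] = 51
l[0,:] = [-91.06, 84.65, -38.46]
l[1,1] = -3.12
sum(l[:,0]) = -82.16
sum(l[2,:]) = 61.91000000000001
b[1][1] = 12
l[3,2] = 63.09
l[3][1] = 52.17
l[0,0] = -91.06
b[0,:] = [-3, 51, -12]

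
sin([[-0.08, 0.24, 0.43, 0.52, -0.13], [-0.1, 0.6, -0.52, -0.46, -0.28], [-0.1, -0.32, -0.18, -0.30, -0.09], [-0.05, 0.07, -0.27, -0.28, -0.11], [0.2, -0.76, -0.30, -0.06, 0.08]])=[[-0.08, 0.20, 0.41, 0.5, -0.14], [-0.09, 0.52, -0.47, -0.41, -0.25], [-0.10, -0.28, -0.17, -0.29, -0.09], [-0.05, 0.06, -0.25, -0.26, -0.10], [0.20, -0.68, -0.29, -0.04, 0.08]]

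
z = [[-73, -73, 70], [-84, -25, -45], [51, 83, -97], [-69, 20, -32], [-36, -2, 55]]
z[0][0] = -73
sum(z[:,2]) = -49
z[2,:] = [51, 83, -97]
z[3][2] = -32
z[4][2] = 55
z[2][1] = 83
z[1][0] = -84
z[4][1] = -2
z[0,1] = -73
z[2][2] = -97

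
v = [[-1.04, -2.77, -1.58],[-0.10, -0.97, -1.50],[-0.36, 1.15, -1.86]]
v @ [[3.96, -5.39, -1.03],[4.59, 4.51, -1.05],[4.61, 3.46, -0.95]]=[[-24.12,-12.35,5.48], [-11.76,-9.03,2.55], [-4.72,0.69,0.93]]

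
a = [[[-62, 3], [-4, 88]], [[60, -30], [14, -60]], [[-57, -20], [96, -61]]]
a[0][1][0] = -4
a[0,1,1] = 88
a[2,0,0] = -57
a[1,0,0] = 60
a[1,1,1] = -60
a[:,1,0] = [-4, 14, 96]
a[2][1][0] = 96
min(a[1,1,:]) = -60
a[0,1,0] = -4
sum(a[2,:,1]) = -81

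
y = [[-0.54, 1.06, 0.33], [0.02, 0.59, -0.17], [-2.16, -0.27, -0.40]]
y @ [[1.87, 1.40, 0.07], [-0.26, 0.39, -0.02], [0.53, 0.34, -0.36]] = [[-1.11,  -0.23,  -0.18], [-0.21,  0.20,  0.05], [-4.18,  -3.27,  -0.00]]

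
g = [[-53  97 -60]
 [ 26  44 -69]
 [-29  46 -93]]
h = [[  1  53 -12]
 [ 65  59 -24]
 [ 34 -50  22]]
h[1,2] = -24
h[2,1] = -50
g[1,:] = [26, 44, -69]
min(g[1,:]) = -69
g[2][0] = -29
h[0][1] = 53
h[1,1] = 59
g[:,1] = [97, 44, 46]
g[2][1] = 46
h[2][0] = 34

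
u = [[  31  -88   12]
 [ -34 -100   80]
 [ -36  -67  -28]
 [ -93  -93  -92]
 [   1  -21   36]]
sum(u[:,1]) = -369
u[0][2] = 12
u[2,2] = -28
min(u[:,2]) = -92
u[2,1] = -67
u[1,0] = -34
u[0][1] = -88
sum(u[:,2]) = 8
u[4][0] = 1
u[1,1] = -100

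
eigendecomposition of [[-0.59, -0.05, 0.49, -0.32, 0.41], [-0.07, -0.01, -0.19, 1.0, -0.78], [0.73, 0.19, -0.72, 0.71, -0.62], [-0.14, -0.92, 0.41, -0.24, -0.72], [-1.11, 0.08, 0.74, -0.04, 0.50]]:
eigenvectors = [[-0.37+0.00j, 0.13+0.16j, (0.13-0.16j), 0.37+0.00j, (0.54+0j)], [(0.17+0j), -0.66+0.00j, (-0.66-0j), (0.52+0j), (0.21+0j)], [(0.57+0j), (-0.31-0.12j), (-0.31+0.12j), (0.71+0j), 0.79+0.00j], [-0.51+0.00j, (-0.17-0.48j), (-0.17+0.48j), (-0.07+0j), 0.20+0.00j], [-0.50+0.00j, -0.07+0.38j, (-0.07-0.38j), -0.30+0.00j, (0.01+0j)]]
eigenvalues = [(-1.22+0j), (0.08+1.17j), (0.08-1.17j), (-0+0j), (-0+0j)]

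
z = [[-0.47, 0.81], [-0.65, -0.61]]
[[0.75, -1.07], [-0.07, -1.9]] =z @ [[-0.49, 2.7], [0.64, 0.24]]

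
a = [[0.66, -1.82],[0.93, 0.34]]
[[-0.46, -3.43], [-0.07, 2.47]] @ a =[[-3.49, -0.33], [2.25, 0.97]]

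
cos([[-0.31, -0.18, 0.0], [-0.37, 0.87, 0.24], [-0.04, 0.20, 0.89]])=[[0.92, 0.05, 0.02], [0.1, 0.60, -0.18], [0.04, -0.15, 0.61]]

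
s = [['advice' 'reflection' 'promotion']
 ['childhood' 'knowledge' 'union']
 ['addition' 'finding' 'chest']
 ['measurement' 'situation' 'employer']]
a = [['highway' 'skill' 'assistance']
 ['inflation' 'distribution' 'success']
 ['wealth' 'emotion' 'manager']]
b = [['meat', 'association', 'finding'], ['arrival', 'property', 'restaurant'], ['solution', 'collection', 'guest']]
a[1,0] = 'inflation'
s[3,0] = 'measurement'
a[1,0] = 'inflation'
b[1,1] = 'property'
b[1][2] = 'restaurant'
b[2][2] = 'guest'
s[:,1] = ['reflection', 'knowledge', 'finding', 'situation']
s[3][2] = 'employer'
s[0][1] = 'reflection'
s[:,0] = ['advice', 'childhood', 'addition', 'measurement']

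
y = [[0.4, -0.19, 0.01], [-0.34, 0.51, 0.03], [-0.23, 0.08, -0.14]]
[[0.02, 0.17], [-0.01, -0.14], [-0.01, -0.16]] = y @ [[0.04,  0.42], [-0.0,  -0.01], [0.04,  0.42]]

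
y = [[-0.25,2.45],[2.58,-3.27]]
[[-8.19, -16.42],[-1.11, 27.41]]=y@[[-5.36, 2.45], [-3.89, -6.45]]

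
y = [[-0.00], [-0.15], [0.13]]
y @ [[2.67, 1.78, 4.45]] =[[0.0, 0.00, 0.00],[-0.4, -0.27, -0.67],[0.35, 0.23, 0.58]]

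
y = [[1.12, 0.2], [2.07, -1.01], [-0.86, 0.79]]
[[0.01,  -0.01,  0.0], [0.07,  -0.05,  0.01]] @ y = [[-0.01, 0.01],[-0.03, 0.07]]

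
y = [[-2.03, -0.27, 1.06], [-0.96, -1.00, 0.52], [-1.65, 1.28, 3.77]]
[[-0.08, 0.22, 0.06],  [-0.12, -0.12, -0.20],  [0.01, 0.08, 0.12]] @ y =[[-0.15, -0.12, 0.26], [0.69, -0.1, -0.94], [-0.30, 0.07, 0.50]]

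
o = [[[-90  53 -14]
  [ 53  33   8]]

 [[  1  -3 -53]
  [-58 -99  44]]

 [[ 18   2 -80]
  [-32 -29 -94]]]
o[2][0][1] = 2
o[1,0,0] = 1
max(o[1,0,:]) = 1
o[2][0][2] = -80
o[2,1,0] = -32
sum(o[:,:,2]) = -189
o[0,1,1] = 33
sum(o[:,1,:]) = -174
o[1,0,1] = -3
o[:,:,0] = [[-90, 53], [1, -58], [18, -32]]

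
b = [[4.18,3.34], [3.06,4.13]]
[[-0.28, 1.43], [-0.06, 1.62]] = b@ [[-0.14, 0.07], [0.09, 0.34]]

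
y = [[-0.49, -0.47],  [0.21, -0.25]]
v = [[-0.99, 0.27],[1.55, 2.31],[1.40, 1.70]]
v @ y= [[0.54, 0.40],[-0.27, -1.31],[-0.33, -1.08]]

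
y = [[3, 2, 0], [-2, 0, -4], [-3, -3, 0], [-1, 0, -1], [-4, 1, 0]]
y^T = [[3, -2, -3, -1, -4], [2, 0, -3, 0, 1], [0, -4, 0, -1, 0]]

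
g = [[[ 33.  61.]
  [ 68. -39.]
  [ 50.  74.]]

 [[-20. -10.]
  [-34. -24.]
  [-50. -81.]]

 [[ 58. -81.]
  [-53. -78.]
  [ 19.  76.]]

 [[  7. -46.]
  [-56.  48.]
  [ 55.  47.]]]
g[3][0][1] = -46.0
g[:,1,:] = [[68.0, -39.0], [-34.0, -24.0], [-53.0, -78.0], [-56.0, 48.0]]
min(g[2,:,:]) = -81.0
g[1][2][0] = -50.0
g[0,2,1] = 74.0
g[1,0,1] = -10.0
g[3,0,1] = -46.0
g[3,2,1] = 47.0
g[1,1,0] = -34.0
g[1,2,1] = -81.0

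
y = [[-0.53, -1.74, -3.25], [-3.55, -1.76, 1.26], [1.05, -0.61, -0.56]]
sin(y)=[[1.71, -0.62, -3.73], [-1.97, 1.61, 3.86], [1.59, -0.88, -0.15]]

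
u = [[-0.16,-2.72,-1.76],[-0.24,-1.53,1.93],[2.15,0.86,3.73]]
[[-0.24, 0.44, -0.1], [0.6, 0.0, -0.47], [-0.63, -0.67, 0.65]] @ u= [[-0.28,-0.11,0.9], [-1.11,-2.04,-2.81], [1.66,3.3,2.24]]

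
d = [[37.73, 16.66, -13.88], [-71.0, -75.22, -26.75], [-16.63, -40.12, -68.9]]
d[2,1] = -40.12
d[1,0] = -71.0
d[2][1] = -40.12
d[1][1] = -75.22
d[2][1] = -40.12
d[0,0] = 37.73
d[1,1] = -75.22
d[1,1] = -75.22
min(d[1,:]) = -75.22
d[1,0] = -71.0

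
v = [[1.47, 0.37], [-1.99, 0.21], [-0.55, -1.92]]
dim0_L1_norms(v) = [4.01, 2.5]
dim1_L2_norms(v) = [1.52, 2.0, 2.0]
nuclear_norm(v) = 4.47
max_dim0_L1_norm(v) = 4.01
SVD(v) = [[-0.57, 0.10], [0.68, -0.5], [0.46, 0.86]] @ diag([2.6241748068671957, 1.8451576038386297]) @ [[-0.93, -0.36], [0.36, -0.93]]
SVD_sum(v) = [[1.4, 0.55], [-1.65, -0.65], [-1.13, -0.44]] + [[0.07, -0.18], [-0.34, 0.86], [0.58, -1.48]]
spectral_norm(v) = 2.62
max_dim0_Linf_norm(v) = 1.99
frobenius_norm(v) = 3.21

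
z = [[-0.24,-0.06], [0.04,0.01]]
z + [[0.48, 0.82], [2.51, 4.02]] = [[0.24, 0.76], [2.55, 4.03]]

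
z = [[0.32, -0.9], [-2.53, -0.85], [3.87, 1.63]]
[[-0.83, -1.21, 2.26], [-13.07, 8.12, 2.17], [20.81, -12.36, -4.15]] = z @ [[4.34, -3.27, -0.01],  [2.46, 0.18, -2.52]]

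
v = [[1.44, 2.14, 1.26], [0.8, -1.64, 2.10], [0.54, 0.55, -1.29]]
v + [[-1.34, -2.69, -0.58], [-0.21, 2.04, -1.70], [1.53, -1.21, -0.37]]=[[0.10, -0.55, 0.68], [0.59, 0.40, 0.4], [2.07, -0.66, -1.66]]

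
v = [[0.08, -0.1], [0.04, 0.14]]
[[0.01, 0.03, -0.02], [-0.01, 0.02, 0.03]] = v@[[0.05, 0.34, 0.03], [-0.07, 0.02, 0.18]]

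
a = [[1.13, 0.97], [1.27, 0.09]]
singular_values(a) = [1.86, 0.61]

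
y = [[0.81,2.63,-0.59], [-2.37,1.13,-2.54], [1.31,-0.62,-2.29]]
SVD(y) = [[0.35, 0.93, 0.03], [0.89, -0.35, 0.28], [0.27, -0.08, -0.96]] @ diag([3.8687567891048418, 2.6289034162955436, 2.5947423252694692]) @ [[-0.38, 0.46, -0.8], [0.56, 0.80, 0.19], [-0.73, 0.38, 0.57]]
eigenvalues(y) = [(1.26+2.75j), (1.26-2.75j), (-2.88+0j)]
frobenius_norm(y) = 5.35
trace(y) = -0.35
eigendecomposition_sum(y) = [[0.45+1.41j, (1.25-0.49j), -0.55+0.54j], [(-1.3+0.73j), (0.74+1.13j), -0.64-0.43j], [0.44+0.06j, (0.02-0.4j), 0.08+0.21j]] + [[0.45-1.41j, 1.25+0.49j, (-0.55-0.54j)], [-1.30-0.73j, (0.74-1.13j), -0.64+0.43j], [(0.44-0.06j), (0.02+0.4j), (0.08-0.21j)]] + [[(-0.09+0j), (0.14-0j), (0.5+0j)], [0.23-0.00j, (-0.34+0j), (-1.25-0j)], [(0.44-0j), -0.67+0.00j, (-2.44-0j)]]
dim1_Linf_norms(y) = [2.63, 2.54, 2.29]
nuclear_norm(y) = 9.09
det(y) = -26.39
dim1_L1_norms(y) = [4.03, 6.04, 4.22]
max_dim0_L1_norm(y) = 5.42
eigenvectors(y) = [[0.14-0.68j, 0.14+0.68j, -0.18+0.00j], [(0.69+0j), 0.69-0.00j, 0.45+0.00j], [(-0.16-0.12j), -0.16+0.12j, (0.88+0j)]]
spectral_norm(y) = 3.87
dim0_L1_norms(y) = [4.49, 4.38, 5.42]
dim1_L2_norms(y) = [2.81, 3.65, 2.71]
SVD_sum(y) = [[-0.52,  0.63,  -1.1],[-1.32,  1.59,  -2.78],[-0.40,  0.48,  -0.85]] + [[1.38,1.98,0.47],[-0.51,-0.73,-0.17],[-0.11,-0.16,-0.04]] + [[-0.05, 0.03, 0.04],[-0.53, 0.28, 0.41],[1.82, -0.94, -1.41]]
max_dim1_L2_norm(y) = 3.65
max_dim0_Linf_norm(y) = 2.63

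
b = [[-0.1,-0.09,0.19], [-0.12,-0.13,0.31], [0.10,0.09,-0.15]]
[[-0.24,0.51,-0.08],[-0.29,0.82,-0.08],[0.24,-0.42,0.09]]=b @ [[2.12, 0.07, 0.98], [0.52, -1.09, 0.17], [0.10, 2.22, 0.18]]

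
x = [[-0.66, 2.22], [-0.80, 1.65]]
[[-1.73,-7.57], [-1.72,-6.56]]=x @ [[1.41,3.02], [-0.36,-2.51]]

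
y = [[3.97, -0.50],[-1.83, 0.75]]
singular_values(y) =[4.44, 0.46]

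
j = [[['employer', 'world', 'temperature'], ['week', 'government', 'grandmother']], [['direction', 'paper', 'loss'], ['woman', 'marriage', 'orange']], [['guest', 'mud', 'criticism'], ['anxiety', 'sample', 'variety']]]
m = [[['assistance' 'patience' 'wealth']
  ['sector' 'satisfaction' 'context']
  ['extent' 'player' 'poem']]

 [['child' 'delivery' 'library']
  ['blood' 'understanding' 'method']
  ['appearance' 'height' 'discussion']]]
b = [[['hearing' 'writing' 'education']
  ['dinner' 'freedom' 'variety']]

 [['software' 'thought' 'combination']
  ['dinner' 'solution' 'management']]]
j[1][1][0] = 'woman'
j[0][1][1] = 'government'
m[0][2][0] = 'extent'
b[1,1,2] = 'management'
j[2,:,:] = [['guest', 'mud', 'criticism'], ['anxiety', 'sample', 'variety']]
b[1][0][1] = 'thought'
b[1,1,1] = 'solution'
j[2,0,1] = 'mud'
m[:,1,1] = ['satisfaction', 'understanding']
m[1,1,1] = 'understanding'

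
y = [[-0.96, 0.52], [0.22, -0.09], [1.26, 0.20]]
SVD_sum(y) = [[-1.01, 0.12], [0.23, -0.03], [1.22, -0.14]] + [[0.05, 0.40], [-0.01, -0.06], [0.04, 0.34]]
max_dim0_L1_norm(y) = 2.44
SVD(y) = [[-0.63,  0.75],[0.14,  -0.12],[0.76,  0.65]] @ diag([1.6090363445884697, 0.5358190382893975]) @ [[0.99, -0.12], [0.12, 0.99]]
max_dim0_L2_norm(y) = 1.6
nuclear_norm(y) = 2.14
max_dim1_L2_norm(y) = 1.28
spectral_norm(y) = 1.61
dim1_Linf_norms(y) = [0.96, 0.22, 1.26]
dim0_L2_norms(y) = [1.6, 0.56]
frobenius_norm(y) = 1.70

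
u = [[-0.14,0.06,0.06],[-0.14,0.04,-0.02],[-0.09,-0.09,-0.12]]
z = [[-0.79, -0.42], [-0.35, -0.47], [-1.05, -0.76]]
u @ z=[[0.03, -0.01],[0.12, 0.06],[0.23, 0.17]]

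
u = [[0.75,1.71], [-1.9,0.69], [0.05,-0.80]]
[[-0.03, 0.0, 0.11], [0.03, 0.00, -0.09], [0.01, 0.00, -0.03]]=u@[[-0.02, -0.0, 0.06],[-0.01, -0.00, 0.04]]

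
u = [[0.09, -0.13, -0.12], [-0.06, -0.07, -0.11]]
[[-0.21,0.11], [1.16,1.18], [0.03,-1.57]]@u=[[-0.03, 0.02, 0.01],[0.03, -0.23, -0.27],[0.1, 0.11, 0.17]]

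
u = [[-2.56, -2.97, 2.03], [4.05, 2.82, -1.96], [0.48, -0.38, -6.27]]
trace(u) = -6.01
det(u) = -31.33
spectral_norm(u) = 7.88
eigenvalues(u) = [(0.26+2.18j), (0.26-2.18j), (-6.52+0j)]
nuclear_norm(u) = 13.65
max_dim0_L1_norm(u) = 10.26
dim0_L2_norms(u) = [4.82, 4.11, 6.88]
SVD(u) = [[-0.5, 0.37, 0.78], [0.59, -0.52, 0.62], [0.63, 0.77, 0.05]] @ diag([7.875676573569991, 4.971232882895786, 0.8001013264184037]) @ [[0.5,0.37,-0.78], [-0.54,-0.57,-0.62], [0.68,-0.73,0.09]]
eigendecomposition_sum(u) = [[-1.18+1.21j, -1.49+0.18j, 0.17+0.27j], [(1.9-0.18j), 1.41+0.94j, 0.05-0.35j], [(-0.15+0.15j), -0.18+0.02j, (0.02+0.03j)]] + [[-1.18-1.21j, -1.49-0.18j, 0.17-0.27j],[1.90+0.18j, (1.41-0.94j), 0.05+0.35j],[(-0.15-0.15j), -0.18-0.02j, (0.02-0.03j)]] + [[-0.21+0.00j, 0j, (1.69-0j)], [0.25-0.00j, (-0-0j), (-2.06+0j)], [0.78-0.00j, (-0.01-0j), (-6.31+0j)]]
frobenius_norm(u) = 9.35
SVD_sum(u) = [[-2.00, -1.47, 3.10], [2.32, 1.7, -3.6], [2.52, 1.85, -3.90]] + [[-0.98, -1.05, -1.13], [1.39, 1.48, 1.6], [-2.06, -2.2, -2.37]] + [[0.42, -0.46, 0.06], [0.34, -0.36, 0.04], [0.03, -0.03, 0.00]]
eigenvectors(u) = [[0.50-0.43j, (0.5+0.43j), (-0.25+0j)], [(-0.75+0j), -0.75-0.00j, (0.3+0j)], [0.06-0.05j, (0.06+0.05j), 0.92+0.00j]]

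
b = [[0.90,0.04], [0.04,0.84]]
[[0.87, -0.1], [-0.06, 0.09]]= b @ [[0.97, -0.12],[-0.12, 0.11]]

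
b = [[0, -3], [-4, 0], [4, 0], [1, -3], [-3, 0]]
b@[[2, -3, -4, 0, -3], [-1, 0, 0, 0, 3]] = [[3, 0, 0, 0, -9], [-8, 12, 16, 0, 12], [8, -12, -16, 0, -12], [5, -3, -4, 0, -12], [-6, 9, 12, 0, 9]]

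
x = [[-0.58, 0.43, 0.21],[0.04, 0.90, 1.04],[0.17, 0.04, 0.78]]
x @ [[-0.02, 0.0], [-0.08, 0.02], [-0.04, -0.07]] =[[-0.03, -0.01], [-0.11, -0.05], [-0.04, -0.05]]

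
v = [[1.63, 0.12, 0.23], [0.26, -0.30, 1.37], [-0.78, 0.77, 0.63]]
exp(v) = [[4.76, 0.49, 0.98],[-0.53, 1.33, 1.96],[-2.51, 0.96, 2.39]]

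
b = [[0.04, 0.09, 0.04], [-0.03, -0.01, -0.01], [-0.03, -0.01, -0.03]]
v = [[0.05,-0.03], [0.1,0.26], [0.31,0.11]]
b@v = [[0.02, 0.03],[-0.01, -0.00],[-0.01, -0.00]]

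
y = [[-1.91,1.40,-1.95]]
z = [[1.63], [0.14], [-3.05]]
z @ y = [[-3.11, 2.28, -3.18], [-0.27, 0.20, -0.27], [5.83, -4.27, 5.95]]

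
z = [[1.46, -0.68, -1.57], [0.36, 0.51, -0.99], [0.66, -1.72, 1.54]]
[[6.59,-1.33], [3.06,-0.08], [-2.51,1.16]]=z @ [[1.73, 2.67], [-0.14, 2.40], [-2.53, 2.29]]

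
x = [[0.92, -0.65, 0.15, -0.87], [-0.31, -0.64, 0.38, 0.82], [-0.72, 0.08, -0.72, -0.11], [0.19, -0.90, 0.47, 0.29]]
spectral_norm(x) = 1.68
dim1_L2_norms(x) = [1.43, 1.15, 1.03, 1.07]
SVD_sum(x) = [[0.79,  -0.74,  0.52,  -0.27], [0.11,  -0.1,  0.07,  -0.04], [-0.51,  0.47,  -0.33,  0.17], [0.51,  -0.48,  0.34,  -0.18]] + [[0.23, 0.28, -0.22, -0.52], [-0.38, -0.47, 0.38, 0.88], [0.04, 0.05, -0.04, -0.09], [-0.23, -0.29, 0.23, 0.54]] + [[-0.11, -0.19, -0.15, -0.08], [-0.04, -0.07, -0.06, -0.03], [-0.25, -0.44, -0.35, -0.2], [-0.08, -0.14, -0.11, -0.06]] + [[0.00, -0.00, -0.01, 0.00], [0.01, -0.00, -0.01, 0.01], [-0.0, 0.0, 0.0, -0.0], [-0.01, 0.0, 0.01, -0.01]]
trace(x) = -0.15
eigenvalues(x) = [(0.73+0j), (-0.14+0j), (-0.37+0.56j), (-0.37-0.56j)]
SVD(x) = [[-0.74, 0.45, -0.37, -0.35],  [-0.10, -0.76, -0.14, -0.63],  [0.47, 0.08, -0.88, 0.03],  [-0.47, -0.46, -0.27, 0.70]] @ diag([1.6779266371854757, 1.4898970082844283, 0.7357611025344057, 0.024994097821452538]) @ [[-0.64, 0.6, -0.42, 0.22], [0.34, 0.42, -0.33, -0.78], [0.39, 0.68, 0.54, 0.30], [-0.57, 0.04, 0.65, -0.51]]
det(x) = -0.05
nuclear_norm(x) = 3.93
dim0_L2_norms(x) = [1.22, 1.28, 0.95, 1.24]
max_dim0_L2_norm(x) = 1.28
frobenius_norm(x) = 2.36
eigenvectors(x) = [[(0.84+0j), (0.49+0j), 0.27+0.43j, (0.27-0.43j)], [-0.17+0.00j, (-0.03+0j), (0.25+0.12j), 0.25-0.12j], [(-0.45+0j), -0.71+0.00j, (-0.61+0j), (-0.61-0j)], [(0.24+0j), (0.5+0j), (0.39+0.37j), 0.39-0.37j]]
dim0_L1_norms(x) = [2.14, 2.27, 1.72, 2.09]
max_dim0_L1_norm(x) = 2.27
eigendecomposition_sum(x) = [[(1.07+0j),(0.38-0j),(-0.23+0j),-1.36+0.00j], [-0.22-0.00j,(-0.08+0j),(0.05-0j),(0.28-0j)], [(-0.57-0j),-0.20+0.00j,(0.12-0j),(0.72-0j)], [(0.3+0j),(0.11-0j),(-0.07+0j),(-0.39+0j)]] + [[(0.12+0j), 0.26-0.00j, (0.01+0j), (-0.23+0j)], [-0.01-0.00j, (-0.01+0j), (-0-0j), 0.01-0.00j], [-0.18-0.00j, (-0.37+0j), -0.02-0.00j, (0.33-0j)], [0.13+0.00j, (0.26-0j), 0.01+0.00j, (-0.23+0j)]] + [[(-0.14+0.07j), -0.64+0.08j, (0.18+0.29j), 0.36+0.34j], [-0.04+0.07j, -0.27+0.22j, 0.17+0.08j, 0.26+0.06j], [0.01-0.18j, 0.33-0.71j, (-0.41+0j), (-0.58+0.15j)], [(-0.12+0.11j), -0.63+0.25j, (0.26+0.25j), (0.46+0.26j)]] + [[(-0.14-0.07j), -0.64-0.08j, (0.18-0.29j), (0.36-0.34j)],[(-0.04-0.07j), (-0.27-0.22j), 0.17-0.08j, 0.26-0.06j],[(0.01+0.18j), 0.33+0.71j, (-0.41-0j), (-0.58-0.15j)],[-0.12-0.11j, (-0.63-0.25j), 0.26-0.25j, (0.46-0.26j)]]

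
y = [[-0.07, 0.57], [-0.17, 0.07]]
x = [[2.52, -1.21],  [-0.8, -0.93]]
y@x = [[-0.63, -0.45], [-0.48, 0.14]]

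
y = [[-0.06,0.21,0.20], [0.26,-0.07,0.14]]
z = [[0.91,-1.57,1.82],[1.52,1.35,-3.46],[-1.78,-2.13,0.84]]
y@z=[[-0.09, -0.05, -0.67], [-0.12, -0.8, 0.83]]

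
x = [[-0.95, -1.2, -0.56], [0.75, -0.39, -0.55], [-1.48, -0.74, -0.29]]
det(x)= -0.325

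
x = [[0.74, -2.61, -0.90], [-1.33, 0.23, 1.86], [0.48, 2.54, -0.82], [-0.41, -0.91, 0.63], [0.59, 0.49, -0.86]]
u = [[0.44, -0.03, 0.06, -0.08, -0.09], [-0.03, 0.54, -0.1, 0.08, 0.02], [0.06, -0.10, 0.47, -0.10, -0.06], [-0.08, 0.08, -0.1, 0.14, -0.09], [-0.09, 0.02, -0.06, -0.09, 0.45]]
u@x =[[0.37, -0.97, -0.47], [-0.81, -0.11, 1.15], [0.41, 1.08, -0.64], [-0.32, -0.20, 0.47], [0.18, 0.39, -0.28]]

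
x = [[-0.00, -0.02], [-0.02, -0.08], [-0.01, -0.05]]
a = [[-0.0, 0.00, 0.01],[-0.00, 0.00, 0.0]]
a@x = [[-0.0, -0.0], [0.00, 0.0]]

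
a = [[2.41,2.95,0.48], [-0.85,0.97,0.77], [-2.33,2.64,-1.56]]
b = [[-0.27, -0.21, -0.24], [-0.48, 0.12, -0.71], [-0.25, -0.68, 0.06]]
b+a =[[2.14, 2.74, 0.24], [-1.33, 1.09, 0.06], [-2.58, 1.96, -1.50]]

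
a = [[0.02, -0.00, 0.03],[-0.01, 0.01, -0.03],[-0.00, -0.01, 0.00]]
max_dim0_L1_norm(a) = 0.06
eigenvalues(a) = [0.03, 0.01, -0.01]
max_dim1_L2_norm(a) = 0.04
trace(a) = 0.03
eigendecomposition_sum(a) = [[0.01,-0.01,0.02], [-0.01,0.01,-0.02], [0.0,-0.0,0.01]] + [[0.01, 0.01, -0.0], [0.0, 0.00, -0.0], [-0.0, -0.00, 0.0]] + [[0.0, 0.0, 0.01], [-0.00, -0.0, -0.01], [-0.00, -0.0, -0.01]]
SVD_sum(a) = [[0.02,  -0.01,  0.03], [-0.01,  0.00,  -0.03], [0.0,  -0.00,  0.0]] + [[0.0, 0.01, -0.00], [0.00, 0.01, -0.00], [-0.00, -0.01, 0.0]] + [[0.0,-0.0,-0.0], [0.00,-0.0,-0.00], [0.0,-0.00,-0.0]]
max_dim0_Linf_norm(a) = 0.03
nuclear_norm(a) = 0.07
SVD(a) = [[-0.74, -0.49, 0.47], [0.67, -0.50, 0.54], [-0.03, 0.71, 0.70]] @ diag([0.0480270672638837, 0.013058275557819516, 0.004783539430844442]) @ [[-0.45, 0.15, -0.88], [-0.36, -0.93, 0.03], [0.82, -0.34, -0.47]]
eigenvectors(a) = [[-0.69, -0.9, -0.58], [0.69, -0.30, 0.58], [-0.23, 0.30, 0.58]]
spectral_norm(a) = 0.05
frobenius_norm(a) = 0.05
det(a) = -0.00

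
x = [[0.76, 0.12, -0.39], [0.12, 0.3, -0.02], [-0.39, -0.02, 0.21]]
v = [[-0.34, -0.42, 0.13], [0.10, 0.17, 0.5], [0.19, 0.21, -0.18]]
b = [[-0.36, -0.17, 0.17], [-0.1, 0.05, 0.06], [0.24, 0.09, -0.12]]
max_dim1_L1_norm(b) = 0.7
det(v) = -0.00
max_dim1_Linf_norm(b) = 0.36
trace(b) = -0.43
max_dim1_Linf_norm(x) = 0.76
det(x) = 0.00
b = v @ x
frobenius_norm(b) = 0.53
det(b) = 0.00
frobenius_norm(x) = 1.02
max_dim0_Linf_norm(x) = 0.76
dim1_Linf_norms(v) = [0.42, 0.5, 0.21]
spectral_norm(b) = 0.52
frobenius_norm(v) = 0.84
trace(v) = -0.35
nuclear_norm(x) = 1.27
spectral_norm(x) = 0.98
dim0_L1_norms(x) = [1.27, 0.44, 0.62]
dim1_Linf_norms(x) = [0.76, 0.3, 0.39]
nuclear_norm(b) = 0.62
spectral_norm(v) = 0.64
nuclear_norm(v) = 1.20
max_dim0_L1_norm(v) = 0.81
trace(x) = 1.27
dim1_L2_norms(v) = [0.56, 0.54, 0.34]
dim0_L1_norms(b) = [0.7, 0.31, 0.35]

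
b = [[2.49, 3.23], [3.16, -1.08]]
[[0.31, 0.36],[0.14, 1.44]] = b@ [[0.06, 0.39], [0.05, -0.19]]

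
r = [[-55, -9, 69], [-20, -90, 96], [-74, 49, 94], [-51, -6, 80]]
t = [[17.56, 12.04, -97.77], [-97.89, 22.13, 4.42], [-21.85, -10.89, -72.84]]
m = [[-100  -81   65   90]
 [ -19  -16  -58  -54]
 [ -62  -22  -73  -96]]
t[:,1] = [12.04, 22.13, -10.89]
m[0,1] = -81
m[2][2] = -73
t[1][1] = 22.13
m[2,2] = -73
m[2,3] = -96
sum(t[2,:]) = -105.58000000000001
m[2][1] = -22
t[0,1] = 12.04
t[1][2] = 4.42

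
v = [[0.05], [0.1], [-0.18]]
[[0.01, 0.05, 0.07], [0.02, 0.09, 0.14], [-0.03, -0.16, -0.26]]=v@[[0.18, 0.91, 1.42]]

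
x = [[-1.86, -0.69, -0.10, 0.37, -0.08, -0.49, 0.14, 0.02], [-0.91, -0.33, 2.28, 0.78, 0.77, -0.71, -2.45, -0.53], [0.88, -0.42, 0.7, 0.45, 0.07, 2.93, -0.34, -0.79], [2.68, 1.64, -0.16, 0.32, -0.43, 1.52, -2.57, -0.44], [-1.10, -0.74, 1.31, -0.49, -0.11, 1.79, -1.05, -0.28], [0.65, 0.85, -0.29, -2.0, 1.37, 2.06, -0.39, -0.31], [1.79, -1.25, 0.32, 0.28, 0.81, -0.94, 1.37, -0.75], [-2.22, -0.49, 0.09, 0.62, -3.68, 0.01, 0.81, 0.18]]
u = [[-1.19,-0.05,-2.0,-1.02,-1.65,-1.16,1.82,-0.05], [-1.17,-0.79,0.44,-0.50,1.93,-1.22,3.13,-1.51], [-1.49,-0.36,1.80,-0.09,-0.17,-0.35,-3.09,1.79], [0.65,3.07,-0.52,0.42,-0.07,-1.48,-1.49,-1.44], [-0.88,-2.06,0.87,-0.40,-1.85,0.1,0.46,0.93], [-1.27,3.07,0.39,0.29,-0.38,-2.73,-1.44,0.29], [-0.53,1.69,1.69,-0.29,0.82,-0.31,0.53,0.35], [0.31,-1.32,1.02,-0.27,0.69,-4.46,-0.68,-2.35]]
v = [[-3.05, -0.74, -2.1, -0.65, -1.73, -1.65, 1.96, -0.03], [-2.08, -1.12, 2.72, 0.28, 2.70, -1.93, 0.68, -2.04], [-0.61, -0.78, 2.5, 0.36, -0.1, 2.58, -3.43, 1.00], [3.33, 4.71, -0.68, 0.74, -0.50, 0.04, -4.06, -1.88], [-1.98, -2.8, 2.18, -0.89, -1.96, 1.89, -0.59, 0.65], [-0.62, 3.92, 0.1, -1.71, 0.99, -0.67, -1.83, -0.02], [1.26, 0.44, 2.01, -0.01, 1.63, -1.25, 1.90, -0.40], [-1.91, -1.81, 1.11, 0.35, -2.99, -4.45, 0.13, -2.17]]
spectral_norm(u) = 6.76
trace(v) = -3.83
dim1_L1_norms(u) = [8.94, 10.69, 9.14, 9.14, 7.55, 9.86, 6.21, 11.1]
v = x + u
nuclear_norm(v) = 36.50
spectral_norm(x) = 6.18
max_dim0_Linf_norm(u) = 4.46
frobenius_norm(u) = 11.70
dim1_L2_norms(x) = [2.09, 3.76, 3.31, 4.39, 2.85, 3.41, 2.99, 4.45]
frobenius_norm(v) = 15.45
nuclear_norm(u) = 27.74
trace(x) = 2.33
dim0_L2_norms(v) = [5.88, 7.16, 5.34, 2.24, 5.19, 6.2, 6.31, 3.74]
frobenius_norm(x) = 9.86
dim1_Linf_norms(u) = [2.0, 3.13, 3.09, 3.07, 2.06, 3.07, 1.69, 4.46]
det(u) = -1339.99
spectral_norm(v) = 9.75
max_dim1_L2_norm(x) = 4.45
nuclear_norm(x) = 23.11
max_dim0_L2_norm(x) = 4.69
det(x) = 253.87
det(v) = 11407.38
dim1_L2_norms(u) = [3.72, 4.44, 4.3, 4.1, 3.23, 4.59, 2.69, 5.41]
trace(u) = -6.16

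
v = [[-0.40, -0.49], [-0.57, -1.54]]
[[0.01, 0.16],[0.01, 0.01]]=v@[[-0.04, -0.74], [0.01, 0.27]]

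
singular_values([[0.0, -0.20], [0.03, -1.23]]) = [1.25, 0.0]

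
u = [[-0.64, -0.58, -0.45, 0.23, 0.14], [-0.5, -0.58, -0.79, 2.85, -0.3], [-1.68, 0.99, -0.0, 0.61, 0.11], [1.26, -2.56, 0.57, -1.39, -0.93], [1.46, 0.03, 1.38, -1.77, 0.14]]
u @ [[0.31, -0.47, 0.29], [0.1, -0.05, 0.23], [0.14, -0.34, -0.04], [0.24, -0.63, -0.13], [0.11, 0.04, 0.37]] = [[-0.25, 0.34, -0.28], [0.33, -1.27, -0.73], [-0.26, 0.36, -0.30], [-0.22, 0.18, -0.41], [0.24, -0.04, 0.66]]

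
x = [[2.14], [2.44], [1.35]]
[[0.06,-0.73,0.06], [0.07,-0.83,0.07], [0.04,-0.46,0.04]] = x@[[0.03, -0.34, 0.03]]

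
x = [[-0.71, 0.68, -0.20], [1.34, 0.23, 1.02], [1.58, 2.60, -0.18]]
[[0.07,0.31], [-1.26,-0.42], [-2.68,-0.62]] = x@[[-0.65, -0.44], [-0.65, 0.04], [-0.23, 0.16]]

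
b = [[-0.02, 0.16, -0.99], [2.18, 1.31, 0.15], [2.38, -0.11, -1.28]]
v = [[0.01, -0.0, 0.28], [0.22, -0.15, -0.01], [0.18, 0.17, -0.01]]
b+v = [[-0.01, 0.16, -0.71],  [2.4, 1.16, 0.14],  [2.56, 0.06, -1.29]]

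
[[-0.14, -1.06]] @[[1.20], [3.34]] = [[-3.71]]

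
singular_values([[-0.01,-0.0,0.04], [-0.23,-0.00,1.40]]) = [1.42, 0.0]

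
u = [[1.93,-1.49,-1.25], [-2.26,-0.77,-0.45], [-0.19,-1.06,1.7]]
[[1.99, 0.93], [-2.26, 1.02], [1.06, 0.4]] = u@ [[1.04,  -0.18], [-0.4,  -0.68], [0.49,  -0.21]]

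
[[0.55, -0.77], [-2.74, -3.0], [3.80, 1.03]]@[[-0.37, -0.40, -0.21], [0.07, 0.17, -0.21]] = [[-0.26, -0.35, 0.05], [0.8, 0.59, 1.21], [-1.33, -1.34, -1.01]]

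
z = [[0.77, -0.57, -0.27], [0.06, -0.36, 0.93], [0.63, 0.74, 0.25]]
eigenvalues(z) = [(0.83+0.56j), (0.83-0.56j), (-1+0j)]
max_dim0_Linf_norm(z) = 0.93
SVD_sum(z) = [[-0.09, -0.14, -0.12],[0.14, 0.22, 0.19],[0.41, 0.64, 0.54]] + [[0.01, -0.15, 0.17],[0.05, -0.62, 0.69],[-0.02, 0.18, -0.2]] + [[0.85, -0.28, -0.32], [-0.14, 0.04, 0.05], [0.23, -0.08, -0.09]]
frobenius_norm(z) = 1.73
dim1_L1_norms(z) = [1.61, 1.35, 1.62]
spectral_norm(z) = 1.00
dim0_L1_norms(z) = [1.46, 1.67, 1.45]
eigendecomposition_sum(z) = [[(0.4+0.27j), (-0.21+0.19j), (-0.18+0.36j)],[0.10-0.27j, (0.15+0.1j), (0.24+0.05j)],[(0.27-0.31j), (0.14+0.2j), 0.28+0.19j]] + [[(0.4-0.27j), (-0.21-0.19j), (-0.18-0.36j)], [(0.1+0.27j), 0.15-0.10j, (0.24-0.05j)], [0.27+0.31j, (0.14-0.2j), (0.28-0.19j)]] + [[(-0.03+0j), (-0.14+0j), (0.1+0j)], [-0.14+0.00j, (-0.65+0j), 0.45+0.00j], [(0.1-0j), 0.46-0.00j, -0.32-0.00j]]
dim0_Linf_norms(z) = [0.77, 0.74, 0.93]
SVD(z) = [[0.20, -0.22, -0.95],[-0.32, -0.94, 0.15],[-0.93, 0.27, -0.26]] @ diag([1.004622261939375, 0.9985185046475402, 0.9947335857867947]) @ [[-0.44, -0.68, -0.58], [-0.06, 0.67, -0.74], [-0.89, 0.30, 0.33]]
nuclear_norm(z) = 3.00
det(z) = -1.00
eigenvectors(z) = [[(0.7+0j),(0.7-0j),-0.17+0.00j], [-0.10-0.41j,-0.10+0.41j,(-0.81+0j)], [0.07-0.58j,(0.07+0.58j),(0.57+0j)]]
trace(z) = 0.66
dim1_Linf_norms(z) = [0.77, 0.93, 0.74]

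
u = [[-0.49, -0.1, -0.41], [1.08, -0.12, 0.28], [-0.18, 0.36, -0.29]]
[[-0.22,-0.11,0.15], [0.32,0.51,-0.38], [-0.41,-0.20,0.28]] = u @[[0.07, 0.46, -0.24],  [-0.62, -0.47, 0.49],  [0.6, -0.17, -0.21]]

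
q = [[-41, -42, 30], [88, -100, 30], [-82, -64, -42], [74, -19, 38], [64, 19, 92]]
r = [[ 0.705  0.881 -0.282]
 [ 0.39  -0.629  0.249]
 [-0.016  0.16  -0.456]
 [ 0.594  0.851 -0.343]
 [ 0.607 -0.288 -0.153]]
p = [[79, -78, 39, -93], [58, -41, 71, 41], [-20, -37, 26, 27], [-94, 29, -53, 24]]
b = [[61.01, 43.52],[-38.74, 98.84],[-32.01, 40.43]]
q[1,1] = -100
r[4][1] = -0.288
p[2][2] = 26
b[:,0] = [61.01, -38.74, -32.01]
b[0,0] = 61.01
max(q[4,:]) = 92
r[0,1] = 0.881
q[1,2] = 30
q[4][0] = 64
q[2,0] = -82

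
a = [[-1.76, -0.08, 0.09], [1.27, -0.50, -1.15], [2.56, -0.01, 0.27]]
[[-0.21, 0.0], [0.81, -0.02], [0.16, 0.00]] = a@[[0.11, -0.00], [-0.28, 0.01], [-0.46, 0.01]]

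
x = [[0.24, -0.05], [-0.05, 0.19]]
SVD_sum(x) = [[0.2,-0.12], [-0.12,0.07]] + [[0.04, 0.07], [0.07, 0.12]]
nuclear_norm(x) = 0.43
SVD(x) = [[-0.85, 0.53], [0.53, 0.85]] @ diag([0.27090169943749476, 0.15909830056250523]) @ [[-0.85, 0.53], [0.53, 0.85]]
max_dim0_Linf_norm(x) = 0.24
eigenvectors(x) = [[0.85,0.53],[-0.53,0.85]]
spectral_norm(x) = 0.27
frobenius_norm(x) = 0.31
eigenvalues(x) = [0.27, 0.16]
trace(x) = 0.43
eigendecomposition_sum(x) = [[0.20, -0.12], [-0.12, 0.07]] + [[0.04, 0.07], [0.07, 0.12]]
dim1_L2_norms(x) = [0.25, 0.2]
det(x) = 0.04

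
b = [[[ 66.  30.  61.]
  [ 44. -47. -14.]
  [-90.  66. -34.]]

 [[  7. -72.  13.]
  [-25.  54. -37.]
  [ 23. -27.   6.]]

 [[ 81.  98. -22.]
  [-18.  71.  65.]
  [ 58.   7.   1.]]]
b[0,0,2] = 61.0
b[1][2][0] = 23.0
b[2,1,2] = 65.0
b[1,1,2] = -37.0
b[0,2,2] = -34.0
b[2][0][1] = 98.0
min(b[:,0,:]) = -72.0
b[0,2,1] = 66.0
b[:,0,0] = [66.0, 7.0, 81.0]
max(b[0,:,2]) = 61.0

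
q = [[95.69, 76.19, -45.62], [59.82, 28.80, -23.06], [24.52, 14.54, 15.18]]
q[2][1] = 14.54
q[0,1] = 76.19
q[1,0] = 59.82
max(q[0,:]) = 95.69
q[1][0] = 59.82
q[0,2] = -45.62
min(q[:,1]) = 14.54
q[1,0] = 59.82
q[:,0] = [95.69, 59.82, 24.52]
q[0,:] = [95.69, 76.19, -45.62]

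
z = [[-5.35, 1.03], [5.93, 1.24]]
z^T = [[-5.35, 5.93], [1.03, 1.24]]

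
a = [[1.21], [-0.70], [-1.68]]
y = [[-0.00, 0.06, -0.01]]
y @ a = [[-0.03]]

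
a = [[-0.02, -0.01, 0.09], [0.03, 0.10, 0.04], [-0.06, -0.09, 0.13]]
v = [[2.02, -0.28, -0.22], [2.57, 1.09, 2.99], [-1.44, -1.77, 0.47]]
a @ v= [[-0.20,-0.16,0.02],[0.26,0.03,0.31],[-0.54,-0.31,-0.19]]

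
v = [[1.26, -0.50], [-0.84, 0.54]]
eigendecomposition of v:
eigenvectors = [[0.80,0.41], [-0.61,0.91]]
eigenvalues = [1.64, 0.16]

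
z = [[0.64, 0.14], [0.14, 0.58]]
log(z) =[[-0.47, 0.23], [0.23, -0.57]]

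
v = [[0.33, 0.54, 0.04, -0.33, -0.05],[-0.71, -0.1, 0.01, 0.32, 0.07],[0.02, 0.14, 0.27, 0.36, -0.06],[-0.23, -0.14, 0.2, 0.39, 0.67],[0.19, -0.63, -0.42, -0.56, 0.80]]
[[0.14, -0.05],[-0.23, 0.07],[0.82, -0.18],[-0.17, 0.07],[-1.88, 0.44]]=v @ [[0.48, -0.12],[0.04, -0.04],[2.07, -0.43],[0.51, -0.11],[-0.99, 0.25]]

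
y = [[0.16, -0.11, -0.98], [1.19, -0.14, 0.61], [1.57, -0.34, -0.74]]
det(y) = 0.03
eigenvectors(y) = [[(0.21+0.42j),(0.21-0.42j),-0.17+0.00j], [0.28-0.54j,(0.28+0.54j),-0.98+0.00j], [(0.64+0j),0.64-0.00j,0.08+0.00j]]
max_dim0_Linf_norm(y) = 1.57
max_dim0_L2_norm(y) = 1.98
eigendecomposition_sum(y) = [[(0.08+0.61j), -0.06-0.11j, -0.49-0.05j],[(0.59-0.54j), (-0.08+0.14j), 0.31+0.56j],[(0.79+0.28j), -0.17-0.00j, -0.37+0.56j]] + [[(0.08-0.61j),-0.06+0.11j,(-0.49+0.05j)], [0.59+0.54j,(-0.08-0.14j),0.31-0.56j], [0.79-0.28j,-0.17+0.00j,-0.37-0.56j]] + [[0.00-0.00j, -0j, -0.00+0.00j], [(0.02-0j), (0.01-0j), (-0.01+0j)], [(-0+0j), -0.00+0.00j, -0j]]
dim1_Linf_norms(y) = [0.98, 1.19, 1.57]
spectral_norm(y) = 2.05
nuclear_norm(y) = 3.38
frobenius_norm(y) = 2.44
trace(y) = -0.72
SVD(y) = [[-0.21, 0.69, -0.7], [-0.48, -0.69, -0.54], [-0.85, 0.22, 0.48]] @ diag([2.0521173300222633, 1.3125171660010104, 0.01063732931590289]) @ [[-0.95, 0.19, 0.26],  [-0.27, -0.04, -0.96],  [-0.17, -0.98, 0.09]]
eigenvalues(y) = [(-0.37+1.31j), (-0.37-1.31j), (0.02+0j)]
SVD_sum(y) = [[0.41, -0.08, -0.11], [0.94, -0.18, -0.26], [1.65, -0.32, -0.46]] + [[-0.25, -0.04, -0.87], [0.25, 0.04, 0.87], [-0.08, -0.01, -0.28]] + [[0.00, 0.01, -0.00], [0.00, 0.01, -0.00], [-0.0, -0.0, 0.00]]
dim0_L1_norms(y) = [2.92, 0.59, 2.33]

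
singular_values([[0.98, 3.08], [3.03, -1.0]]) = [3.24, 3.18]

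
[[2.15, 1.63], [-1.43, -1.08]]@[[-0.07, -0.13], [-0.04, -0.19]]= [[-0.22, -0.59], [0.14, 0.39]]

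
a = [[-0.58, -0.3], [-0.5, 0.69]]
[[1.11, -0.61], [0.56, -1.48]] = a@[[-1.69, 1.57], [-0.42, -1.0]]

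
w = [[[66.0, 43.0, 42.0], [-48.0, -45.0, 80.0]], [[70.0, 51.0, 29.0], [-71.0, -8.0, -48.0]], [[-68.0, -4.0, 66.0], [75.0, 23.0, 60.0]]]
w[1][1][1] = -8.0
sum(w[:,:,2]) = 229.0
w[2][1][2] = 60.0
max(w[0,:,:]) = 80.0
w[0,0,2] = 42.0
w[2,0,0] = -68.0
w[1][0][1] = 51.0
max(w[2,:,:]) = 75.0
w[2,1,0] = 75.0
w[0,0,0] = 66.0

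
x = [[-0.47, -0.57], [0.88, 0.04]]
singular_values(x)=[1.05, 0.46]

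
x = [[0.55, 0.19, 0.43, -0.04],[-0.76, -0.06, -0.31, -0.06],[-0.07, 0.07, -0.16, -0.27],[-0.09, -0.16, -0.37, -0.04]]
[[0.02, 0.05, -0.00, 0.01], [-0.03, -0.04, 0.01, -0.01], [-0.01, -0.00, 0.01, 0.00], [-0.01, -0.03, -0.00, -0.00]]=x @[[0.04, 0.03, -0.02, 0.0], [-0.01, -0.05, 0.01, -0.07], [0.01, 0.09, 0.01, 0.05], [0.01, -0.07, -0.03, -0.06]]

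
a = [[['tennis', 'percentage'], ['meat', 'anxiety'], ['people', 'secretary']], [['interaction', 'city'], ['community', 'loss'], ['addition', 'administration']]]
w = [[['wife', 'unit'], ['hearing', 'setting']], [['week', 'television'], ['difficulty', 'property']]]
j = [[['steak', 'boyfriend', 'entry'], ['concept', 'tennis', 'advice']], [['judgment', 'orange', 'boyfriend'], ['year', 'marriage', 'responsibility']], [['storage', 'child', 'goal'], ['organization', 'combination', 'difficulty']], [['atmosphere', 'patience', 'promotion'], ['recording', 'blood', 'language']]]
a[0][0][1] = 'percentage'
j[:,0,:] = [['steak', 'boyfriend', 'entry'], ['judgment', 'orange', 'boyfriend'], ['storage', 'child', 'goal'], ['atmosphere', 'patience', 'promotion']]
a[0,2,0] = 'people'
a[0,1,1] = 'anxiety'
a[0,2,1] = 'secretary'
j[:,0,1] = ['boyfriend', 'orange', 'child', 'patience']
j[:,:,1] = [['boyfriend', 'tennis'], ['orange', 'marriage'], ['child', 'combination'], ['patience', 'blood']]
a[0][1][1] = 'anxiety'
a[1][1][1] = 'loss'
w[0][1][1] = 'setting'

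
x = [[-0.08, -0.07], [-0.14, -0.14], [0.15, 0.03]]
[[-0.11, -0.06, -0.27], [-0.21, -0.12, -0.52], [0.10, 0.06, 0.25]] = x @ [[0.46, 0.27, 1.15], [1.04, 0.61, 2.58]]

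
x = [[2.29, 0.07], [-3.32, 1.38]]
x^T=[[2.29, -3.32], [0.07, 1.38]]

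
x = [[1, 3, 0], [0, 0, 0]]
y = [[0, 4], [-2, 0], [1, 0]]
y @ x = [[0, 0, 0], [-2, -6, 0], [1, 3, 0]]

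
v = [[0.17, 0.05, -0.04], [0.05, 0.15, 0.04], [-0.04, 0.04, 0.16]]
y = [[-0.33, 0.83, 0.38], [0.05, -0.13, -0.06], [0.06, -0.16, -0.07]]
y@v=[[-0.03, 0.12, 0.11], [0.00, -0.02, -0.02], [0.00, -0.02, -0.02]]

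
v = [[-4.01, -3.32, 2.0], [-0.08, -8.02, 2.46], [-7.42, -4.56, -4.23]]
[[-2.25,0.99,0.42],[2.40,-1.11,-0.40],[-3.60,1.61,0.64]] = v@[[0.78,-0.35,-0.14], [-0.35,0.16,0.06], [-0.14,0.06,0.03]]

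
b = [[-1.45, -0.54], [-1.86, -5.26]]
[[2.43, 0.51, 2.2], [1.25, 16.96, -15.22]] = b@[[-1.83, 0.98, -2.99], [0.41, -3.57, 3.95]]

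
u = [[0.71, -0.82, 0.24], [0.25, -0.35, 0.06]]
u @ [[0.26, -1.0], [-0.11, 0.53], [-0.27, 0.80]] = [[0.21, -0.95], [0.09, -0.39]]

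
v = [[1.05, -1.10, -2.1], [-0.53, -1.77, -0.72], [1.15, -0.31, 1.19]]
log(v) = [[0.59+0.08j, (-0.01+1.08j), (-1.09+0.3j)], [-0.19+0.22j, (0.73+3.09j), (0.09+0.86j)], [0.69-0.01j, -0.24-0.09j, 0.61-0.02j]]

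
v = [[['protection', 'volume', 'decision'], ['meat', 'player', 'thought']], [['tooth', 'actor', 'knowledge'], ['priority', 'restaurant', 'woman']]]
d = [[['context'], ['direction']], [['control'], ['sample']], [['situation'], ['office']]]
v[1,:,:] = [['tooth', 'actor', 'knowledge'], ['priority', 'restaurant', 'woman']]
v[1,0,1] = 'actor'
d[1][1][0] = 'sample'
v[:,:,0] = [['protection', 'meat'], ['tooth', 'priority']]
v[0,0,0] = 'protection'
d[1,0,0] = 'control'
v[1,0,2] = 'knowledge'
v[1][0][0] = 'tooth'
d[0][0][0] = 'context'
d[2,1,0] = 'office'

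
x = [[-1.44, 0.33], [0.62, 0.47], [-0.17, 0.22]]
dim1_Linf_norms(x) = [1.44, 0.62, 0.22]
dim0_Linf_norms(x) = [1.44, 0.47]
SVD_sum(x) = [[-1.46,  0.15], [0.57,  -0.06], [-0.19,  0.02]] + [[0.02, 0.18], [0.05, 0.53], [0.02, 0.2]]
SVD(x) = [[-0.93, -0.3], [0.36, -0.89], [-0.12, -0.34]] @ diag([1.5842517939483582, 0.5960253798047602]) @ [[0.99, -0.10],[-0.10, -0.99]]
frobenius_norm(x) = 1.69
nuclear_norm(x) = 2.18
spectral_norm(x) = 1.58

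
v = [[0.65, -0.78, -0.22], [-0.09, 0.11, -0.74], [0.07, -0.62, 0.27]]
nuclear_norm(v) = 2.27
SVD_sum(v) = [[0.51, -0.85, 0.05], [-0.09, 0.15, -0.01], [0.30, -0.49, 0.03]] + [[0.05,0.01,-0.29], [0.11,0.02,-0.71], [-0.04,-0.01,0.27]] + [[0.09, 0.06, 0.02],  [-0.11, -0.07, -0.02],  [-0.19, -0.12, -0.03]]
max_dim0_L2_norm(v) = 1.0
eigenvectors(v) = [[0.75, -0.95, 0.55],  [-0.47, -0.21, 0.67],  [0.47, 0.23, 0.49]]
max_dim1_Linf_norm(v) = 0.78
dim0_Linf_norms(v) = [0.65, 0.78, 0.74]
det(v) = -0.27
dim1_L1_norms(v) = [1.65, 0.94, 0.96]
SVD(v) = [[0.85, 0.35, -0.38], [-0.15, 0.87, 0.46], [0.5, -0.34, 0.8]] @ diag([1.162141500302168, 0.8249589688022776, 0.2795886855151862]) @ [[0.52, -0.85, 0.05],[0.16, 0.03, -0.99],[-0.84, -0.52, -0.15]]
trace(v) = 1.03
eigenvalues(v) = [1.0, 0.53, -0.5]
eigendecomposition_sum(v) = [[0.27, -0.62, 0.55], [-0.17, 0.39, -0.34], [0.17, -0.39, 0.34]] + [[0.38, 0.08, -0.54], [0.08, 0.02, -0.12], [-0.09, -0.02, 0.13]] + [[-0.00, -0.24, -0.23],[-0.01, -0.29, -0.28],[-0.00, -0.21, -0.21]]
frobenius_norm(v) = 1.45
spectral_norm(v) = 1.16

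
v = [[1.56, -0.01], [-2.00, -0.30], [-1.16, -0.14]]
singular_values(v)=[2.8, 0.19]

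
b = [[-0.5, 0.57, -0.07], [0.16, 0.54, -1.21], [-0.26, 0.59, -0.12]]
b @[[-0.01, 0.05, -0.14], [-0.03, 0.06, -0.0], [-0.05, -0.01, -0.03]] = [[-0.01, 0.01, 0.07],[0.04, 0.05, 0.01],[-0.01, 0.02, 0.04]]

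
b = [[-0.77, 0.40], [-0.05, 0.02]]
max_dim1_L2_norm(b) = 0.87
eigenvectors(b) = [[-1.00, -0.46], [-0.07, -0.89]]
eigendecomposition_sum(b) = [[-0.77, 0.40], [-0.05, 0.03]] + [[0.0,-0.00], [0.00,-0.01]]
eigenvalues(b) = [-0.74, -0.01]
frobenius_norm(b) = 0.87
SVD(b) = [[-1.0, -0.06], [-0.06, 1.0]] @ diag([0.8693514836579566, 0.005291300568838572]) @ [[0.89, -0.46], [-0.46, -0.89]]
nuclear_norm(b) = 0.87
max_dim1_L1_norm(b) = 1.17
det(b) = 0.00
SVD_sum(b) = [[-0.77, 0.4], [-0.05, 0.02]] + [[0.0, 0.00], [-0.00, -0.00]]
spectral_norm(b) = 0.87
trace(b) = -0.75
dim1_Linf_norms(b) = [0.77, 0.05]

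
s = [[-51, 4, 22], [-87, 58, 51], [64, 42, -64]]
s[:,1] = [4, 58, 42]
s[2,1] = 42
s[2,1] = 42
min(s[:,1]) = 4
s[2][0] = 64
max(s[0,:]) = 22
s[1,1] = 58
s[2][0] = 64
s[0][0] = -51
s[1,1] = 58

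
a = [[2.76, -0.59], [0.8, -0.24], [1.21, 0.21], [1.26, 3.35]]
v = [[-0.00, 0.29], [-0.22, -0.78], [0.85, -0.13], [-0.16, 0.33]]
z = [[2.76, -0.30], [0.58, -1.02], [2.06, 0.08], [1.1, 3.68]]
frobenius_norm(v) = 1.27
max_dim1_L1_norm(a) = 4.61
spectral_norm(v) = 0.91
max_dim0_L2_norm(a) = 3.42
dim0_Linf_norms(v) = [0.85, 0.78]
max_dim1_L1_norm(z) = 4.78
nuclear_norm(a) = 6.73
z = v + a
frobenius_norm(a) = 4.79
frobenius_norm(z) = 5.30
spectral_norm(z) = 4.11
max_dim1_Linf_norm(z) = 3.68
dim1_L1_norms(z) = [3.06, 1.6, 2.14, 4.78]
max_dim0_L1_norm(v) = 1.53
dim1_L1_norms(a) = [3.35, 1.04, 1.42, 4.61]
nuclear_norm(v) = 1.80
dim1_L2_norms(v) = [0.29, 0.81, 0.86, 0.37]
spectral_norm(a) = 3.76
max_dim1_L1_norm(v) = 1.0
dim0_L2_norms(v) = [0.89, 0.9]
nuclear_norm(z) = 7.46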